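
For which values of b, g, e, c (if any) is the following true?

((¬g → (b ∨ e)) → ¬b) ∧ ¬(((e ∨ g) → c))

b = False, g = True, e = True, c = False

  (¬g → (b ∨ e)) → ¬b = True
    ¬g → (b ∨ e) = True
      ¬g = False
      b ∨ e = True
    ¬b = True
  ¬(((e ∨ g) → c)) = True
    (e ∨ g) → c = False
      e ∨ g = True
Both conjuncts True, so the formula holds.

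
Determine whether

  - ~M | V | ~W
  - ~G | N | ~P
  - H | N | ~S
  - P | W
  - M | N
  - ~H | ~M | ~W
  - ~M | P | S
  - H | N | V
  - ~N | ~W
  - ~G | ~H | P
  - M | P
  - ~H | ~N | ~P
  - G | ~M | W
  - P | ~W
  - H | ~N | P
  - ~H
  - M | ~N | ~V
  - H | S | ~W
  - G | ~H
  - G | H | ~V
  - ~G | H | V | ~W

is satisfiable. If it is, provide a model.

Unit clause (~H) forces H = False.
Set V = False.
  then (H | N | V) forces N = True.
  then (~N | ~W) forces W = False.
  then (H | ~N | P) forces P = True.
Set S = False.
Set G = True.
Set M = True.
All clauses satisfied.

V=F, H=F, N=T, W=F, P=T, S=F, G=T, M=T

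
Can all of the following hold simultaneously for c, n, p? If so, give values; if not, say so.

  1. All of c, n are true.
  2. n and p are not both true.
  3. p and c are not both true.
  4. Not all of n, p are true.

c: True; n: True; p: False

  (1) {c, n}: all 2 true ✓
  (2) n=T, p=F — not both ✓
  (3) p=F, c=T — not both ✓
  (4) {n, p}: 1/2 true — not all ✓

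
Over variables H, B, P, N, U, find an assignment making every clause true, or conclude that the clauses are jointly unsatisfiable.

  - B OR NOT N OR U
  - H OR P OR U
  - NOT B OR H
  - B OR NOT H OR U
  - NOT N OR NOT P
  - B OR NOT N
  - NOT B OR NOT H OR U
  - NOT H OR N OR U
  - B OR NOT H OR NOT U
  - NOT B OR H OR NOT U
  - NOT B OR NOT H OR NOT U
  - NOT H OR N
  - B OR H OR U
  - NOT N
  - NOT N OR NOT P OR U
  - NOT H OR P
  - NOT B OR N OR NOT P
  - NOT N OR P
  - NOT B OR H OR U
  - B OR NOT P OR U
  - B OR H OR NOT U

The formula is unsatisfiable.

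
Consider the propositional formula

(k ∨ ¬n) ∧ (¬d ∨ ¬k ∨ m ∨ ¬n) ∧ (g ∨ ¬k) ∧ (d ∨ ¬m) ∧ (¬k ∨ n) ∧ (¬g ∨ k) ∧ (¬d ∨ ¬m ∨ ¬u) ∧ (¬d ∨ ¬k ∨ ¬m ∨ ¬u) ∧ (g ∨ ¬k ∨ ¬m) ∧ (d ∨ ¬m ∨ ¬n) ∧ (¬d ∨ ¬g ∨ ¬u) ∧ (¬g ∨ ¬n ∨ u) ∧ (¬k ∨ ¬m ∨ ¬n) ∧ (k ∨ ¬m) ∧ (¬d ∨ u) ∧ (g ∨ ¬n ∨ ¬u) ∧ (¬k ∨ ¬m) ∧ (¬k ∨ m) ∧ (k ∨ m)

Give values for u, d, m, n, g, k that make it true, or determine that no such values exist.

Case m = True:
  (d ∨ ¬m) forces d = True.
  (¬d ∨ ¬m ∨ ¬u) forces u = False.
  Clause (¬d ∨ u) is falsified — contradiction.
Case m = False:
  (¬k ∨ m) forces k = False.
  Clause (k ∨ m) is falsified — contradiction.
Both cases fail, so the formula is unsatisfiable.

Unsatisfiable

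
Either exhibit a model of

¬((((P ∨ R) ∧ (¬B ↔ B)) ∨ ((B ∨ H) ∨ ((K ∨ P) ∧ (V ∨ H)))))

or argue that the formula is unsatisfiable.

H = False, P = True, V = False, B = False, K = True, R = False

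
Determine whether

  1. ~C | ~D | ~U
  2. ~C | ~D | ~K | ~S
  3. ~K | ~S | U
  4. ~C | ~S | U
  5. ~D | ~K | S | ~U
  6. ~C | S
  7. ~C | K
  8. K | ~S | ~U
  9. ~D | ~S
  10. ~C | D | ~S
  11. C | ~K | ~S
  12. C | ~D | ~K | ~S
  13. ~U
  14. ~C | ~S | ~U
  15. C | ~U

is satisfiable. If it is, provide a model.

Unit clause (~U) forces U = False.
Try C = True:
  (~C | ~S | U) forces S = False.
  clause (~C | S) is falsified — backtrack.
So C = False.
Set D = False.
Set S = True.
  then (~K | ~S | U) forces K = False.
All clauses satisfied.

C=F, U=F, D=F, S=T, K=F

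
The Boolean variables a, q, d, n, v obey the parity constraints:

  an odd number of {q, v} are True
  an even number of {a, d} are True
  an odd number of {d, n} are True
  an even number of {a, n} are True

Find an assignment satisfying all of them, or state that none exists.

UNSATISFIABLE

Adding constraints 2, 3, 4 mod 2: every variable appears an even number of times on the left, so the left side is 0.
But the right sides sum to 1 (mod 2). 0 ≠ 1 — the system is inconsistent.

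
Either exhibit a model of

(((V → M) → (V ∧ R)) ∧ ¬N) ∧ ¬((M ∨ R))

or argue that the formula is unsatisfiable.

V: True; N: False; R: False; M: False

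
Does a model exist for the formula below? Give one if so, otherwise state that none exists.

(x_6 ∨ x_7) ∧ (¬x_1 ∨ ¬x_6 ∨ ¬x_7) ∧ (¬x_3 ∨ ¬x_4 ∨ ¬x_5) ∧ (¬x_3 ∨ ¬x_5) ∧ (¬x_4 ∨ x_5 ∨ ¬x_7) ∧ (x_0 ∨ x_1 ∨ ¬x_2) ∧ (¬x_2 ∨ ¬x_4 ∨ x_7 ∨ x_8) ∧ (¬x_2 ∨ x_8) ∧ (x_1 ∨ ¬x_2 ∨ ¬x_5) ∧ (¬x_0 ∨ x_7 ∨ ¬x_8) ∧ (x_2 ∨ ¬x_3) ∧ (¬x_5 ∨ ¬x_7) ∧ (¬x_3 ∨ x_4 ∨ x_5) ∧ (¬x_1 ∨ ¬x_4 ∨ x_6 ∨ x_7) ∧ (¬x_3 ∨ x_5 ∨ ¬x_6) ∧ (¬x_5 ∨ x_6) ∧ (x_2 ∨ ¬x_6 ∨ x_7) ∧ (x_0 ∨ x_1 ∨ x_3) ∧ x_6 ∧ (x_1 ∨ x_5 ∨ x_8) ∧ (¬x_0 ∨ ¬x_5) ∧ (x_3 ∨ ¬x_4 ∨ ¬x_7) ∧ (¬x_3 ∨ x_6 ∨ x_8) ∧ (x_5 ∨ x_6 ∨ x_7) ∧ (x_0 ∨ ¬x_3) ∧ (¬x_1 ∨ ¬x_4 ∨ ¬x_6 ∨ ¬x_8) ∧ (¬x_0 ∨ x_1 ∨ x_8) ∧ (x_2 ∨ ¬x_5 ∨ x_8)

x_0: True, x_1: False, x_2: False, x_3: False, x_4: False, x_5: False, x_6: True, x_7: True, x_8: True

Unit clause (x_6) forces x_6 = True.
Set x_0 = True.
  then (¬x_0 ∨ ¬x_5) forces x_5 = False.
  then (¬x_3 ∨ x_5 ∨ ¬x_6) forces x_3 = False.
Try x_1 = True:
  (¬x_1 ∨ ¬x_6 ∨ ¬x_7) forces x_7 = False.
  (¬x_0 ∨ x_7 ∨ ¬x_8) forces x_8 = False.
  (¬x_2 ∨ x_8) forces x_2 = False.
  clause (x_2 ∨ ¬x_6 ∨ x_7) is falsified — backtrack.
So x_1 = False.
  then (x_1 ∨ x_5 ∨ x_8) forces x_8 = True.
  then (¬x_0 ∨ x_7 ∨ ¬x_8) forces x_7 = True.
  then (x_3 ∨ ¬x_4 ∨ ¬x_7) forces x_4 = False.
Set x_2 = False.
All clauses satisfied.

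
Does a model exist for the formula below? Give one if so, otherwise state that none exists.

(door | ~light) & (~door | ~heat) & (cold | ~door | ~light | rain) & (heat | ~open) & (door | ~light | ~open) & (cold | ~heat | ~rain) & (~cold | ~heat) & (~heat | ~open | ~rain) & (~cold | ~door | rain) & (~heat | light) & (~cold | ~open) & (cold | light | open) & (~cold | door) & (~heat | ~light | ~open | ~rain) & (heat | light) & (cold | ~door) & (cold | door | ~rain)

Set rain = True.
Set cold = True.
  then (~cold | ~heat) forces heat = False.
  then (~cold | ~open) forces open = False.
  then (~cold | door) forces door = True.
  then (heat | light) forces light = True.
All clauses satisfied.

rain = True, cold = True, open = False, light = True, door = True, heat = False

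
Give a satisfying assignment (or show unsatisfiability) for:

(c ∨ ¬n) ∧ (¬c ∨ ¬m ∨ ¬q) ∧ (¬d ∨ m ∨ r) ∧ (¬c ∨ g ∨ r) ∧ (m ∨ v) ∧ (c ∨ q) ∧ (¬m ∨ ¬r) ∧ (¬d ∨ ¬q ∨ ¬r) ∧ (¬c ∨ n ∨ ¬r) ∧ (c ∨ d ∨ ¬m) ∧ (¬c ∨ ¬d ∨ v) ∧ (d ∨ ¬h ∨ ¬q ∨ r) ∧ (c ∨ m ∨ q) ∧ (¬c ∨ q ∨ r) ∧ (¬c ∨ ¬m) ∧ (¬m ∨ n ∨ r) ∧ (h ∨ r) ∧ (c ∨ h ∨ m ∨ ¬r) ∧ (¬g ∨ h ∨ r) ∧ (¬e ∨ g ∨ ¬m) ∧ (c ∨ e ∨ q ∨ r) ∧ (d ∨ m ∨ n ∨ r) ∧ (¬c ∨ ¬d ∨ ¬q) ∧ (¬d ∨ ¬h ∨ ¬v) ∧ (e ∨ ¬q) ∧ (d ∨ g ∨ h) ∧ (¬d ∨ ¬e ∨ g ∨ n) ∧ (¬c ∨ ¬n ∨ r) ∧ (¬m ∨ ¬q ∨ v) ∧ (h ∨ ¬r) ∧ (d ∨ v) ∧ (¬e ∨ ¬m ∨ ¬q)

Set r = True.
  then (¬m ∨ ¬r) forces m = False.
  then (h ∨ ¬r) forces h = True.
  then (m ∨ v) forces v = True.
  then (¬d ∨ ¬h ∨ ¬v) forces d = False.
Set g = False.
Set q = False.
  then (c ∨ q) forces c = True.
  then (¬c ∨ n ∨ ¬r) forces n = True.
Set e = False.
All clauses satisfied.

r: True, g: False, q: False, e: False, v: True, d: False, m: False, n: True, h: True, c: True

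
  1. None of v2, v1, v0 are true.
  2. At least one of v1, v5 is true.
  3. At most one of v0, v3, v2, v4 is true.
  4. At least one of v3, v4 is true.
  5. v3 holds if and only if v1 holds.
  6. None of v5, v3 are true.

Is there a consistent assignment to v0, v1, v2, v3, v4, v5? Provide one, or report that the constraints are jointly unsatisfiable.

Case v5 = True:
  Constraint (6) is violated (v5=T) — contradiction.
Case v5 = False:
  (1) forces v2 = False.
  (1) forces v1 = False.
  Constraint (2) is violated (v1=F, v5=F) — contradiction.
Both cases fail — unsatisfiable.

The formula is unsatisfiable.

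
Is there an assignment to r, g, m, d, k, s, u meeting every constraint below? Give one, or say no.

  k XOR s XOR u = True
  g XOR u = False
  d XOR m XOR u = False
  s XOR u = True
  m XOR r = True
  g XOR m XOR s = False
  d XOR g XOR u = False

r = False, g = True, m = True, d = False, k = False, s = False, u = True

k XOR s XOR u = F XOR F XOR T = True ✓
g XOR u = T XOR T = False ✓
d XOR m XOR u = F XOR T XOR T = False ✓
s XOR u = F XOR T = True ✓
m XOR r = T XOR F = True ✓
g XOR m XOR s = T XOR T XOR F = False ✓
d XOR g XOR u = F XOR T XOR T = False ✓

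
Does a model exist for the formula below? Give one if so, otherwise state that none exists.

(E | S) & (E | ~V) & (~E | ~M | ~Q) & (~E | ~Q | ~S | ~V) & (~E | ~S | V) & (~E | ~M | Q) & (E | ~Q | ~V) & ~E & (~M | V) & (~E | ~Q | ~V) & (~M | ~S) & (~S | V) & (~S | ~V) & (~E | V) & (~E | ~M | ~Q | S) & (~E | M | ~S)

Unsatisfiable — no assignment works.

Case E = True:
  Clause (~E) is falsified — contradiction.
Case E = False:
  (E | S) forces S = True.
  (E | ~V) forces V = False.
  Clause (~S | V) is falsified — contradiction.
Both cases fail, so the formula is unsatisfiable.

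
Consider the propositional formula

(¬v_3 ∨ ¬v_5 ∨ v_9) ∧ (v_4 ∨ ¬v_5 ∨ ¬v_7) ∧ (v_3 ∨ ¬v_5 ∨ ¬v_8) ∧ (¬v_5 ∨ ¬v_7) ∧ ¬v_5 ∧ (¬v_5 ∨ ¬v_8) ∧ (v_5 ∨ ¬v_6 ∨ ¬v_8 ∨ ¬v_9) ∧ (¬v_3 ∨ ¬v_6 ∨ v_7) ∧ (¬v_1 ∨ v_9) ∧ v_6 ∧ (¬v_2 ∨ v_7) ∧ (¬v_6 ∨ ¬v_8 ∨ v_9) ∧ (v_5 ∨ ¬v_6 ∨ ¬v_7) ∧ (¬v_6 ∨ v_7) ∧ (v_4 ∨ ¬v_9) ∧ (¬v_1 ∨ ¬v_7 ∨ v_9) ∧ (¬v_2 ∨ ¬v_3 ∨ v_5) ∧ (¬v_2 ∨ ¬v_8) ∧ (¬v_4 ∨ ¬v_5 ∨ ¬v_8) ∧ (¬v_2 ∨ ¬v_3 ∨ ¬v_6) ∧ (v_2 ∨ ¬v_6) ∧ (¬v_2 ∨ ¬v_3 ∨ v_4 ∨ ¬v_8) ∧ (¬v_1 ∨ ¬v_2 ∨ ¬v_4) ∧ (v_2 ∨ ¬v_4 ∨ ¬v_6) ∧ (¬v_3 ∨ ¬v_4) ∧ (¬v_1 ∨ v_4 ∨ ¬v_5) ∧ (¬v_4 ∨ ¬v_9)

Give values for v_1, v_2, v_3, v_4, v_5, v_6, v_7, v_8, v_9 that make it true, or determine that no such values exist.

Case v_5 = True:
  Clause (¬v_5) is falsified — contradiction.
Case v_5 = False:
  (v_6) forces v_6 = True.
  (v_5 ∨ ¬v_6 ∨ ¬v_7) forces v_7 = False.
  Clause (¬v_6 ∨ v_7) is falsified — contradiction.
Both cases fail, so the formula is unsatisfiable.

UNSATISFIABLE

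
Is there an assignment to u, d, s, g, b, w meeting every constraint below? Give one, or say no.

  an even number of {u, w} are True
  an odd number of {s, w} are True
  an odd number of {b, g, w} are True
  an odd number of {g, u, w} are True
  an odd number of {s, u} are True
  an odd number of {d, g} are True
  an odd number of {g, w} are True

u=F, d=F, s=T, g=T, b=F, w=F

{u, w}: 0 true → even ✓
{s, w}: 1 true → odd ✓
{b, g, w}: 1 true → odd ✓
{g, u, w}: 1 true → odd ✓
{s, u}: 1 true → odd ✓
{d, g}: 1 true → odd ✓
{g, w}: 1 true → odd ✓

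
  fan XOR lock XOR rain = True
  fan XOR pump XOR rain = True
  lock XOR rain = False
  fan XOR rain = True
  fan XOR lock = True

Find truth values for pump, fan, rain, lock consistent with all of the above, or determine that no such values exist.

pump=F, fan=T, rain=F, lock=F

fan XOR lock XOR rain = T XOR F XOR F = True ✓
fan XOR pump XOR rain = T XOR F XOR F = True ✓
lock XOR rain = F XOR F = False ✓
fan XOR rain = T XOR F = True ✓
fan XOR lock = T XOR F = True ✓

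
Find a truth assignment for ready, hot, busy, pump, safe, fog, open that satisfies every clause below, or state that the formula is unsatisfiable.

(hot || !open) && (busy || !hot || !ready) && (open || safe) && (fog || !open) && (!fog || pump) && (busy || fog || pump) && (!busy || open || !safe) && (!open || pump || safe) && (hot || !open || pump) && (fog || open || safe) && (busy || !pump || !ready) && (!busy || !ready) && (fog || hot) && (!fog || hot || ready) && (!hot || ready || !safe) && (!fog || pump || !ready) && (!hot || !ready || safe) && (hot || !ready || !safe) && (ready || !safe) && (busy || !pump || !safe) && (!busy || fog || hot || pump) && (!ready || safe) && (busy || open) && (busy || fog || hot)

Try ready = True:
  (!busy || !ready) forces busy = False.
  (busy || !hot || !ready) forces hot = False.
  (hot || !open) forces open = False.
  clause (busy || open) is falsified — backtrack.
So ready = False.
  then (ready || !safe) forces safe = False.
  then (open || safe) forces open = True.
  then (fog || !open) forces fog = True.
  then (!fog || pump) forces pump = True.
  then (!fog || hot || ready) forces hot = True.
Set busy = False.
All clauses satisfied.

ready = False, hot = True, busy = False, pump = True, safe = False, fog = True, open = True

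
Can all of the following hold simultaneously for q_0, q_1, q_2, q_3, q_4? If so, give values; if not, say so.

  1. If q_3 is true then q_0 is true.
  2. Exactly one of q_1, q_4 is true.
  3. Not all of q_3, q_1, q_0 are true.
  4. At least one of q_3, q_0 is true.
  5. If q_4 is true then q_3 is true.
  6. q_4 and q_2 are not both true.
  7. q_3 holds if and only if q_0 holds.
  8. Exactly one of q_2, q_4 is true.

q_0: True, q_1: False, q_2: False, q_3: True, q_4: True

  (1) q_3=T ⇒ q_0: T ✓
  (2) {q_1, q_4}: 1 true — exactly one ✓
  (3) {q_3, q_1, q_0}: 2/3 true — not all ✓
  (4) {q_3, q_0}: 2 true — at least one ✓
  (5) q_4=T ⇒ q_3: T ✓
  (6) q_4=T, q_2=F — not both ✓
  (7) q_3=T, q_0=T — same ✓
  (8) {q_2, q_4}: 1 true — exactly one ✓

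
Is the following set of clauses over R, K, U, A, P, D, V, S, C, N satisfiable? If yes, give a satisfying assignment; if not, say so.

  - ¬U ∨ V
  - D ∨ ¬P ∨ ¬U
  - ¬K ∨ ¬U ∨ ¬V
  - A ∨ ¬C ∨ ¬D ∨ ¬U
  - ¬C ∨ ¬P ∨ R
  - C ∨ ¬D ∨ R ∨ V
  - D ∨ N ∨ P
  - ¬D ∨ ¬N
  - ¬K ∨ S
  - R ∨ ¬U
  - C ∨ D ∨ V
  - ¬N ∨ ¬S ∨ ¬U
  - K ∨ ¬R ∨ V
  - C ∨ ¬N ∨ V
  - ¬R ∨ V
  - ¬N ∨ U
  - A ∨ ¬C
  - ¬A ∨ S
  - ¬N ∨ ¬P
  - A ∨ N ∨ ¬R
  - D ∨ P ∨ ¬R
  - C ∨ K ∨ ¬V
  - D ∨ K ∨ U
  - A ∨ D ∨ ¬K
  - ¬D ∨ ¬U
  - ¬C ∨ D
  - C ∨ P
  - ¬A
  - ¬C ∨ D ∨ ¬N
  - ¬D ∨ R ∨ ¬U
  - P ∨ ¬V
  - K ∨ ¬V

Unit clause (¬A) forces A = False.
In (A ∨ ¬C) only ¬C is left, so C = False.
In (C ∨ P) only P is left, so P = True.
In (¬N ∨ ¬P) only ¬N is left, so N = False.
In (A ∨ N ∨ ¬R) only ¬R is left, so R = False.
In (R ∨ ¬U) only ¬U is left, so U = False.
Set K = True.
  then (¬K ∨ S) forces S = True.
  then (A ∨ D ∨ ¬K) forces D = True.
  then (C ∨ ¬D ∨ R ∨ V) forces V = True.
All clauses satisfied.

R = False, K = True, U = False, A = False, P = True, D = True, V = True, S = True, C = False, N = False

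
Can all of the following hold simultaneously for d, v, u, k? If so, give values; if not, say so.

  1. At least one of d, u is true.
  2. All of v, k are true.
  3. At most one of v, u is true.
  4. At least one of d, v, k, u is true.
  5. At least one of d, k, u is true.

d = True, v = True, u = False, k = True

  (1) {d, u}: 1 true — at least one ✓
  (2) {v, k}: all 2 true ✓
  (3) {v, u}: 1 true — at most one ✓
  (4) {d, v, k, u}: 3 true — at least one ✓
  (5) {d, k, u}: 2 true — at least one ✓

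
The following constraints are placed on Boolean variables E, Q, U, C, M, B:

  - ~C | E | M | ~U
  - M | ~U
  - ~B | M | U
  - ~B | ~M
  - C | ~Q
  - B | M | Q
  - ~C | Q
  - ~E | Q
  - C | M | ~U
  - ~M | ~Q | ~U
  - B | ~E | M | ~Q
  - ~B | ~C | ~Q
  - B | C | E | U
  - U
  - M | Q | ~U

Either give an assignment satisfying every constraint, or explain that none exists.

E=F, Q=F, U=T, C=F, M=T, B=F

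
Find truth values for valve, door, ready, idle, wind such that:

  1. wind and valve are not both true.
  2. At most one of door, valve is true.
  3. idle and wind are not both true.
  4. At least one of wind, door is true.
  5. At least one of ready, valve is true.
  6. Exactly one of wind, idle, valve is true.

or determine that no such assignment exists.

valve = False, door = False, ready = True, idle = False, wind = True

  (1) wind=T, valve=F — not both ✓
  (2) {door, valve}: 0 true — at most one ✓
  (3) idle=F, wind=T — not both ✓
  (4) {wind, door}: 1 true — at least one ✓
  (5) {ready, valve}: 1 true — at least one ✓
  (6) {wind, idle, valve}: 1 true — exactly one ✓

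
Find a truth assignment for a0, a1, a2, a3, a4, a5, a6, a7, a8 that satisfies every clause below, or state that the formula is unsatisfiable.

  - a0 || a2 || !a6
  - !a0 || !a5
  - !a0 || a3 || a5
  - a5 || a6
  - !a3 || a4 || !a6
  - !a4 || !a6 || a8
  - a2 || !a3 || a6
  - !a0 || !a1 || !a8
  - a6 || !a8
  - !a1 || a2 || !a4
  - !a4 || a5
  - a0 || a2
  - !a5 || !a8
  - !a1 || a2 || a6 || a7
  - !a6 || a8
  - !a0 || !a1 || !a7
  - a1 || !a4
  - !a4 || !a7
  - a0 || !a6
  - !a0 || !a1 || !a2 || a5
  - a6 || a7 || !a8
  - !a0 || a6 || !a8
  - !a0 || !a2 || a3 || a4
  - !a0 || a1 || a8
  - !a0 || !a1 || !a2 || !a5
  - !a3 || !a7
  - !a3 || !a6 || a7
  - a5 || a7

a0=F, a1=F, a2=T, a3=T, a4=F, a5=T, a6=F, a7=F, a8=F

Try a0 = True:
  (!a0 || !a5) forces a5 = False.
  (!a0 || a3 || a5) forces a3 = True.
  (a5 || a6) forces a6 = True.
  (!a3 || a4 || !a6) forces a4 = True.
  clause (!a4 || a5) is falsified — backtrack.
So a0 = False.
  then (a0 || a2) forces a2 = True.
  then (a0 || !a6) forces a6 = False.
  then (a5 || a6) forces a5 = True.
  then (a6 || !a8) forces a8 = False.
Set a1 = False.
  then (a1 || !a4) forces a4 = False.
Set a3 = True.
  then (!a3 || !a7) forces a7 = False.
All clauses satisfied.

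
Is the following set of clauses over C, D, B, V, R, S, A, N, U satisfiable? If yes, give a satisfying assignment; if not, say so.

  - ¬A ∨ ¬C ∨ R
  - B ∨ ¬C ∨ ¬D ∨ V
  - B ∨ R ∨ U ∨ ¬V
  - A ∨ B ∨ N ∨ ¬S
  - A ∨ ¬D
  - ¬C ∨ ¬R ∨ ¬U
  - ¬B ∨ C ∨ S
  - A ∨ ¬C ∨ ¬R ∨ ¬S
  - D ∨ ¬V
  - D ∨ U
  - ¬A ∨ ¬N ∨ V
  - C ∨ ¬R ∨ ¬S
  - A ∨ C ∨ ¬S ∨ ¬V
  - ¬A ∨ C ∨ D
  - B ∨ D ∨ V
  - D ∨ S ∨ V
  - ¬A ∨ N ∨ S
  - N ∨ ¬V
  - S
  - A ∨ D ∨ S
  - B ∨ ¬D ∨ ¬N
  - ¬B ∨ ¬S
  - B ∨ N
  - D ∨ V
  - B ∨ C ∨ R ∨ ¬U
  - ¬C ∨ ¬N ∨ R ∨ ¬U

No satisfying assignment exists.

Case S = True:
  (¬B ∨ ¬S) forces B = False.
  (B ∨ N) forces N = True.
  (B ∨ ¬D ∨ ¬N) forces D = False.
  (D ∨ ¬V) forces V = False.
  Clause (B ∨ D ∨ V) is falsified — contradiction.
Case S = False:
  Clause (S) is falsified — contradiction.
Both cases fail, so the formula is unsatisfiable.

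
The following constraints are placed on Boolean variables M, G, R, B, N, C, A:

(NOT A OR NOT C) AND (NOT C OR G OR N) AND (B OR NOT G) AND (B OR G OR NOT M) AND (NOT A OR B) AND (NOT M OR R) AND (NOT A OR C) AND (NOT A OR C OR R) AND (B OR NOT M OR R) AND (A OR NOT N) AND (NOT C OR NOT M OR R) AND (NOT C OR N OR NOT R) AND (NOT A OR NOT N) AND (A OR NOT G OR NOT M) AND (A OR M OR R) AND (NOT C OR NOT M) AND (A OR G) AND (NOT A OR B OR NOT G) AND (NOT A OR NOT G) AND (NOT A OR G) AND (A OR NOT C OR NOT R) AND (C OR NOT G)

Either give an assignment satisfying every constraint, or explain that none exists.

Unsatisfiable — no assignment works.

Case G = True:
  (B OR NOT G) forces B = True.
  (NOT A OR NOT G) forces A = False.
  (A OR NOT N) forces N = False.
  (A OR NOT G OR NOT M) forces M = False.
  (A OR M OR R) forces R = True.
  (NOT C OR N OR NOT R) forces C = False.
  Clause (C OR NOT G) is falsified — contradiction.
Case G = False:
  (A OR G) forces A = True.
  Clause (NOT A OR G) is falsified — contradiction.
Both cases fail, so the formula is unsatisfiable.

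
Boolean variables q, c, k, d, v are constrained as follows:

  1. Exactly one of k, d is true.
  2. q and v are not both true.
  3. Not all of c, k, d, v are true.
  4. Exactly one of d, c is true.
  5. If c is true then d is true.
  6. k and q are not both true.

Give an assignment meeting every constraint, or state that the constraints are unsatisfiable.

q=F, c=F, k=F, d=T, v=T

  (1) {k, d}: 1 true — exactly one ✓
  (2) q=F, v=T — not both ✓
  (3) {c, k, d, v}: 2/4 true — not all ✓
  (4) {d, c}: 1 true — exactly one ✓
  (5) c=F ⇒ d: vacuous ✓
  (6) k=F, q=F — not both ✓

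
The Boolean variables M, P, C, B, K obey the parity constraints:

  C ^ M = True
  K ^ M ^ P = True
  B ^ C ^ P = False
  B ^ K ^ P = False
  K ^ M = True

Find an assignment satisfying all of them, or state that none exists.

M = True; P = False; C = False; B = False; K = False

C ^ M = F ^ T = True ✓
K ^ M ^ P = F ^ T ^ F = True ✓
B ^ C ^ P = F ^ F ^ F = False ✓
B ^ K ^ P = F ^ F ^ F = False ✓
K ^ M = F ^ T = True ✓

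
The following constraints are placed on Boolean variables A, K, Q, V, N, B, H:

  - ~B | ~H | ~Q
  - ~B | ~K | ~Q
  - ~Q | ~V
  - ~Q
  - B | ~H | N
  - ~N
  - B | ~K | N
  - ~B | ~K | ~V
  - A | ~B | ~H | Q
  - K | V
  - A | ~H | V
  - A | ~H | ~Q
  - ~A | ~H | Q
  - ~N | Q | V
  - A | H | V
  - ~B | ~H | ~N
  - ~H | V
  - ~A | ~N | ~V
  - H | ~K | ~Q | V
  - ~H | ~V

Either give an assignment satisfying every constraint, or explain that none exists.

A = True, K = False, Q = False, V = True, N = False, B = False, H = False

Unit clause (~Q) forces Q = False.
Unit clause (~N) forces N = False.
Set A = True.
  then (~A | ~H | Q) forces H = False.
Set K = False.
  then (K | V) forces V = True.
Set B = False.
All clauses satisfied.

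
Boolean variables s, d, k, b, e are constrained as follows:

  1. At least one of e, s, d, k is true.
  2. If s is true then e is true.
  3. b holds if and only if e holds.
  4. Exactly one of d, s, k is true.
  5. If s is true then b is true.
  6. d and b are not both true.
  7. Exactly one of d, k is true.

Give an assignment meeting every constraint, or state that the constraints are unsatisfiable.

s: False, d: False, k: True, b: True, e: True

  (1) {e, s, d, k}: 2 true — at least one ✓
  (2) s=F ⇒ e: vacuous ✓
  (3) b=T, e=T — same ✓
  (4) {d, s, k}: 1 true — exactly one ✓
  (5) s=F ⇒ b: vacuous ✓
  (6) d=F, b=T — not both ✓
  (7) {d, k}: 1 true — exactly one ✓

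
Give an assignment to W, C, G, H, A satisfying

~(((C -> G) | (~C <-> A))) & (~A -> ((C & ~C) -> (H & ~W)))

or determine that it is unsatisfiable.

W: False, C: True, G: False, H: False, A: True

  ~(((C -> G) | (~C <-> A))) = True
    (C -> G) | (~C <-> A) = False
      C -> G = False
      ~C <-> A = False
        ~C = False
  ~A -> ((C & ~C) -> (H & ~W)) = True
    ~A = False
    (C & ~C) -> (H & ~W) = True
      C & ~C = False
        ~C = False
      H & ~W = False
        ~W = True
Both conjuncts True, so the formula holds.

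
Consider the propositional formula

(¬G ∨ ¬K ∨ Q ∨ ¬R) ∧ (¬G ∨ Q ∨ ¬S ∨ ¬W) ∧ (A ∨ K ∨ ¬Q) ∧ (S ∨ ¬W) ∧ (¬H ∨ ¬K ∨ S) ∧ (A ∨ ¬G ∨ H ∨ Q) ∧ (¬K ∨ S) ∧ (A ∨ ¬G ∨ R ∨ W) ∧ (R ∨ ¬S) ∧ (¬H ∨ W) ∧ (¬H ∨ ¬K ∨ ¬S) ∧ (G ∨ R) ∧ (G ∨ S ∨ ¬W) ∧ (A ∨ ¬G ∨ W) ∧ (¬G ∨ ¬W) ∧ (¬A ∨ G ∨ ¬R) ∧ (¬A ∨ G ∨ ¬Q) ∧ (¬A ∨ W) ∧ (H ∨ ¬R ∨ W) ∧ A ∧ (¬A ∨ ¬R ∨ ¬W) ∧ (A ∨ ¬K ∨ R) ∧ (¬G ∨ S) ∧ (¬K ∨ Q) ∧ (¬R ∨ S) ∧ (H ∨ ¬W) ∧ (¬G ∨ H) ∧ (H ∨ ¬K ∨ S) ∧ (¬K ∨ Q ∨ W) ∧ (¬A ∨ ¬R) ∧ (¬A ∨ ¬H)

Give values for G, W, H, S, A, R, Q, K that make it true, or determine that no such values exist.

Unsatisfiable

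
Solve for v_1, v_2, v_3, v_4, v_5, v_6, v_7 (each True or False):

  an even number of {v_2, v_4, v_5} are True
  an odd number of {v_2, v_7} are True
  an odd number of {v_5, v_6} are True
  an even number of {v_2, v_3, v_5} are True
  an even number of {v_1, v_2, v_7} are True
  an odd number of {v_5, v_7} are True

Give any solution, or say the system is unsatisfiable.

v_1: True, v_2: False, v_3: False, v_4: False, v_5: False, v_6: True, v_7: True

{v_2, v_4, v_5}: 0 true → even ✓
{v_2, v_7}: 1 true → odd ✓
{v_5, v_6}: 1 true → odd ✓
{v_2, v_3, v_5}: 0 true → even ✓
{v_1, v_2, v_7}: 2 true → even ✓
{v_5, v_7}: 1 true → odd ✓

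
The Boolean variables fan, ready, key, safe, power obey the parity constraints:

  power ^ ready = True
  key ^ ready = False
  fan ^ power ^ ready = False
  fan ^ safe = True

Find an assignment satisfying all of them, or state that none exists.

fan = True; ready = True; key = True; safe = False; power = False

power ^ ready = F ^ T = True ✓
key ^ ready = T ^ T = False ✓
fan ^ power ^ ready = T ^ F ^ T = False ✓
fan ^ safe = T ^ F = True ✓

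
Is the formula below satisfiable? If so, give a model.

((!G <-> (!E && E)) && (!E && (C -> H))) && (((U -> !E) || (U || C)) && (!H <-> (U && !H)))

U = False, G = True, C = False, H = True, E = False

  (!G <-> (!E && E)) && (!E && (C -> H)) = True
    !G <-> (!E && E) = True
      !G = False
      !E && E = False
        !E = True
    !E && (C -> H) = True
      !E = True
      C -> H = True
  ((U -> !E) || (U || C)) && (!H <-> (U && !H)) = True
    (U -> !E) || (U || C) = True
      U -> !E = True
        !E = True
      U || C = False
    !H <-> (U && !H) = True
      !H = False
      U && !H = False
        !H = False
Both conjuncts True, so the formula holds.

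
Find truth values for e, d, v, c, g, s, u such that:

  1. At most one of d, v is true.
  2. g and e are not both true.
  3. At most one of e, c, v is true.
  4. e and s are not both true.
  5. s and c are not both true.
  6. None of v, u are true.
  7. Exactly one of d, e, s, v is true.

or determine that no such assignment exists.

e = False, d = True, v = False, c = True, g = True, s = False, u = False

  (1) {d, v}: 1 true — at most one ✓
  (2) g=T, e=F — not both ✓
  (3) {e, c, v}: 1 true — at most one ✓
  (4) e=F, s=F — not both ✓
  (5) s=F, c=T — not both ✓
  (6) {v, u}: 0 true — none ✓
  (7) {d, e, s, v}: 1 true — exactly one ✓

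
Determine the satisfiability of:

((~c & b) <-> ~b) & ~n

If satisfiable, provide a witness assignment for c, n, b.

c=T, n=F, b=T

  (~c & b) <-> ~b = True
    ~c & b = False
      ~c = False
    ~b = False
  ~n = True
Both conjuncts True, so the formula holds.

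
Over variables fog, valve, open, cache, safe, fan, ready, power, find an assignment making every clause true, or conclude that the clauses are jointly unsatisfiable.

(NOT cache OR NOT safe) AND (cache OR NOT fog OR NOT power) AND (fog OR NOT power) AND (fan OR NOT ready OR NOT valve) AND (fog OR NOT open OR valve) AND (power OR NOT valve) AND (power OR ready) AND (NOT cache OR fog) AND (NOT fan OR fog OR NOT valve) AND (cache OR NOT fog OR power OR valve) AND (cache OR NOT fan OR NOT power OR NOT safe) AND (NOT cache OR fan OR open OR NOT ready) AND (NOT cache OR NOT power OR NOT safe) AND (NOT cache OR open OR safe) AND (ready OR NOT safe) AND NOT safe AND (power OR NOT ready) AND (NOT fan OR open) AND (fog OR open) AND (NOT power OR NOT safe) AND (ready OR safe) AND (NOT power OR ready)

fog = True, valve = False, open = True, cache = True, safe = False, fan = False, ready = True, power = True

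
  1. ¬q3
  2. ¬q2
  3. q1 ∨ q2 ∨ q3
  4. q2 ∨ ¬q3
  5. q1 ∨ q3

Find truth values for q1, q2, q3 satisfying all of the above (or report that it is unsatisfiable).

Unit clause (¬q3) forces q3 = False.
Unit clause (¬q2) forces q2 = False.
In (q1 ∨ q2 ∨ q3) only q1 is left, so q1 = True.
Check each clause:
  (¬q3): ¬q3 holds.
  (¬q2): ¬q2 holds.
  (q1 ∨ q2 ∨ q3): q1 holds.
  (q2 ∨ ¬q3): ¬q3 holds.
  (q1 ∨ q3): q1 holds.
All clauses satisfied.

q1 = True, q2 = False, q3 = False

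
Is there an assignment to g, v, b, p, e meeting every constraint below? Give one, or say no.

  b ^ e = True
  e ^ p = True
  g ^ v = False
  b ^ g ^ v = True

g: True, v: True, b: True, p: True, e: False

b ^ e = T ^ F = True ✓
e ^ p = F ^ T = True ✓
g ^ v = T ^ T = False ✓
b ^ g ^ v = T ^ T ^ T = True ✓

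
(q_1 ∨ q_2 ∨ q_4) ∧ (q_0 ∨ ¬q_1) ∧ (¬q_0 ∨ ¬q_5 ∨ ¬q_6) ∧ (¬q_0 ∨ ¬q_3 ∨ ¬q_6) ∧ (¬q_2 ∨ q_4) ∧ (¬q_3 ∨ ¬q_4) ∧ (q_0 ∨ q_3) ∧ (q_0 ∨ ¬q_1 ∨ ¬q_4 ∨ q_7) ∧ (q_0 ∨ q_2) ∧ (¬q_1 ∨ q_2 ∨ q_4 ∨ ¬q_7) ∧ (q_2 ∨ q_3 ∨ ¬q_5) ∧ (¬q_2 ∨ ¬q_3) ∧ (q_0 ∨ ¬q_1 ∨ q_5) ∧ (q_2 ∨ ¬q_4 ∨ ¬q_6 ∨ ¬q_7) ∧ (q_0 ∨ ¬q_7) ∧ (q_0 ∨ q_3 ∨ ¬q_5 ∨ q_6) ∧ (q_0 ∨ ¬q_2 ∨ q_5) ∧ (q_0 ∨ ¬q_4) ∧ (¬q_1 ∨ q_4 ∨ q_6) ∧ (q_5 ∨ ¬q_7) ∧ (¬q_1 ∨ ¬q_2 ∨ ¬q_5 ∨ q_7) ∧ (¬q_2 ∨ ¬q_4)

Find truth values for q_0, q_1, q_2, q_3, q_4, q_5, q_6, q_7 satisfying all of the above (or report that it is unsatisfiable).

q_0=T, q_1=T, q_2=F, q_3=F, q_4=F, q_5=F, q_6=T, q_7=F

Set q_0 = True.
Set q_1 = True.
Try q_2 = True:
  (¬q_2 ∨ q_4) forces q_4 = True.
  clause (¬q_2 ∨ ¬q_4) is falsified — backtrack.
So q_2 = False.
Set q_3 = False.
  then (q_2 ∨ q_3 ∨ ¬q_5) forces q_5 = False.
  then (q_5 ∨ ¬q_7) forces q_7 = False.
Set q_4 = False.
  then (¬q_1 ∨ q_4 ∨ q_6) forces q_6 = True.
All clauses satisfied.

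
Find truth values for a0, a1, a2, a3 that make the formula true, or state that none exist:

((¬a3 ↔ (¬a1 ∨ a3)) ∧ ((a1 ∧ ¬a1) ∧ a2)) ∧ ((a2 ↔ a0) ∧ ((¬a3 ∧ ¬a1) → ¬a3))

Case a1 = True: the conjunct ¬a1 is False.
Case a1 = False: the conjunct a1 is False.
Both cases fail — unsatisfiable.

UNSATISFIABLE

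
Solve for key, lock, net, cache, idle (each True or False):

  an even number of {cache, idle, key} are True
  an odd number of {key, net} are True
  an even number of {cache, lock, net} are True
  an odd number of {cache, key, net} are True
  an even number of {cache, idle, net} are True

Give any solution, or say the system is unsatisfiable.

Adding constraints 1, 2, 5 mod 2: every variable appears an even number of times on the left, so the left side is 0.
But the right sides sum to 1 (mod 2). 0 ≠ 1 — the system is inconsistent.

Unsatisfiable — no assignment works.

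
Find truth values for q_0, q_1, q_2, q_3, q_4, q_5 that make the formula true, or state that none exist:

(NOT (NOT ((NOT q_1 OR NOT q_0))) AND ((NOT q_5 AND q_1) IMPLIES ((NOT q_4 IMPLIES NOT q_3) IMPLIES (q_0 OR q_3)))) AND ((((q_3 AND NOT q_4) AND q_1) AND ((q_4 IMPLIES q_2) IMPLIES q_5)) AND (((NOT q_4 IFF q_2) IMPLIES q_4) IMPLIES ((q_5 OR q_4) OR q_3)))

q_0: False; q_1: True; q_2: False; q_3: True; q_4: False; q_5: True

  NOT (NOT ((NOT q_1 OR NOT q_0))) AND ((NOT q_5 AND q_1) IMPLIES ((NOT q_4 IMPLIES NOT q_3) IMPLIES (q_0 OR q_3))) = True
    NOT (NOT ((NOT q_1 OR NOT q_0))) = True
      NOT ((NOT q_1 OR NOT q_0)) = False
        NOT q_1 OR NOT q_0 = True
          NOT q_1 = False
          NOT q_0 = True
    (NOT q_5 AND q_1) IMPLIES ((NOT q_4 IMPLIES NOT q_3) IMPLIES (q_0 OR q_3)) = True
      NOT q_5 AND q_1 = False
        NOT q_5 = False
      (NOT q_4 IMPLIES NOT q_3) IMPLIES (q_0 OR q_3) = True
        NOT q_4 IMPLIES NOT q_3 = False
          NOT q_4 = True
          NOT q_3 = False
        q_0 OR q_3 = True
  (((q_3 AND NOT q_4) AND q_1) AND ((q_4 IMPLIES q_2) IMPLIES q_5)) AND (((NOT q_4 IFF q_2) IMPLIES q_4) IMPLIES ((q_5 OR q_4) OR q_3)) = True
    ((q_3 AND NOT q_4) AND q_1) AND ((q_4 IMPLIES q_2) IMPLIES q_5) = True
      (q_3 AND NOT q_4) AND q_1 = True
        q_3 AND NOT q_4 = True
          NOT q_4 = True
      (q_4 IMPLIES q_2) IMPLIES q_5 = True
        q_4 IMPLIES q_2 = True
    ((NOT q_4 IFF q_2) IMPLIES q_4) IMPLIES ((q_5 OR q_4) OR q_3) = True
      (NOT q_4 IFF q_2) IMPLIES q_4 = True
        NOT q_4 IFF q_2 = False
          NOT q_4 = True
      (q_5 OR q_4) OR q_3 = True
        q_5 OR q_4 = True
Both conjuncts True, so the formula holds.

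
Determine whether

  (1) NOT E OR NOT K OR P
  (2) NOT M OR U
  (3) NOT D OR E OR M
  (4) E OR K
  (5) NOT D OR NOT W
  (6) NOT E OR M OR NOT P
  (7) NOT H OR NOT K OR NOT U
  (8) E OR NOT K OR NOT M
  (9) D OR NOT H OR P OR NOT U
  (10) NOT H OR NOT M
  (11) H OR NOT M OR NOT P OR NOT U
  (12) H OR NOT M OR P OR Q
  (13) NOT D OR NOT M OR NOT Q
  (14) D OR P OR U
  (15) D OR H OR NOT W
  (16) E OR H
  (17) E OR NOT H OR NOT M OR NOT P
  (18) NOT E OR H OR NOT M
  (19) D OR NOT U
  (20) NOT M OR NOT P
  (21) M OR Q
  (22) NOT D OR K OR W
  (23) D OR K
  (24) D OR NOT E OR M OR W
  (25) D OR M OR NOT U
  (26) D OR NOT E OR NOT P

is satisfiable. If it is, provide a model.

U=F, H=T, P=T, M=F, E=F, D=F, K=T, Q=T, W=F

Set U = False.
  then (NOT M OR U) forces M = False.
  then (M OR Q) forces Q = True.
Set H = True.
Try P = False:
  (D OR P OR U) forces D = True.
  (NOT D OR E OR M) forces E = True.
  (NOT E OR NOT K OR P) forces K = False.
  (NOT D OR NOT W) forces W = False.
  clause (NOT D OR K OR W) is falsified — backtrack.
So P = True.
  then (NOT E OR M OR NOT P) forces E = False.
  then (NOT D OR E OR M) forces D = False.
  then (E OR K) forces K = True.
Set W = False.
All clauses satisfied.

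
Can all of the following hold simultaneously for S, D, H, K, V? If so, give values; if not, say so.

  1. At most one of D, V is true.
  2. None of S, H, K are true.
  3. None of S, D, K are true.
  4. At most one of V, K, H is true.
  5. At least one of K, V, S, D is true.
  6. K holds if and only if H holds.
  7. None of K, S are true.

S = False, D = False, H = False, K = False, V = True

  (1) {D, V}: 1 true — at most one ✓
  (2) {S, H, K}: 0 true — none ✓
  (3) {S, D, K}: 0 true — none ✓
  (4) {V, K, H}: 1 true — at most one ✓
  (5) {K, V, S, D}: 1 true — at least one ✓
  (6) K=F, H=F — same ✓
  (7) {K, S}: 0 true — none ✓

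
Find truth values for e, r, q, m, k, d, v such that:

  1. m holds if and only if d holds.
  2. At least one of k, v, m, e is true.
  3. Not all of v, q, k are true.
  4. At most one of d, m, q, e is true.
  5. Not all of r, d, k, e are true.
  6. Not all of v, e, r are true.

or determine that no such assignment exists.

e: True; r: True; q: False; m: False; k: False; d: False; v: False

  (1) m=F, d=F — same ✓
  (2) {k, v, m, e}: 1 true — at least one ✓
  (3) {v, q, k}: 0/3 true — not all ✓
  (4) {d, m, q, e}: 1 true — at most one ✓
  (5) {r, d, k, e}: 2/4 true — not all ✓
  (6) {v, e, r}: 2/3 true — not all ✓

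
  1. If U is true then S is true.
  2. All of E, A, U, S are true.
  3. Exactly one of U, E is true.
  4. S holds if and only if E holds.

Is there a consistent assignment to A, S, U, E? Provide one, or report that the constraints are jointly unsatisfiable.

Case A = True:
  (2) forces E = True.
  (2) forces U = True.
  Constraint (3) is violated (U=T, E=T) — contradiction.
Case A = False:
  Constraint (2) is violated (A=F) — contradiction.
Both cases fail — unsatisfiable.

No satisfying assignment exists.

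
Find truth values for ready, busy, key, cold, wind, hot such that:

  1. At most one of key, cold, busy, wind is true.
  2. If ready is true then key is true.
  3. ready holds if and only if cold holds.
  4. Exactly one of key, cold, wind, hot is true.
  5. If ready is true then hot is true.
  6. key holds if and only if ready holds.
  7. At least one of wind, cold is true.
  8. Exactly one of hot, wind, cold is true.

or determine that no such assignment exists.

ready = False; busy = False; key = False; cold = False; wind = True; hot = False

  (1) {key, cold, busy, wind}: 1 true — at most one ✓
  (2) ready=F ⇒ key: vacuous ✓
  (3) ready=F, cold=F — same ✓
  (4) {key, cold, wind, hot}: 1 true — exactly one ✓
  (5) ready=F ⇒ hot: vacuous ✓
  (6) key=F, ready=F — same ✓
  (7) {wind, cold}: 1 true — at least one ✓
  (8) {hot, wind, cold}: 1 true — exactly one ✓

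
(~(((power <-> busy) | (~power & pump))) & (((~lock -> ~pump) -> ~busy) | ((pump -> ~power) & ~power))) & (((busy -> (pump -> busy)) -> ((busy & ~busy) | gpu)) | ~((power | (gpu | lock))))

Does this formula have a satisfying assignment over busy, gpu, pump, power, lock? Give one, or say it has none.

busy = False, gpu = True, pump = False, power = True, lock = False

  ~(((power <-> busy) | (~power & pump))) & (((~lock -> ~pump) -> ~busy) | ((pump -> ~power) & ~power)) = True
    ~(((power <-> busy) | (~power & pump))) = True
      (power <-> busy) | (~power & pump) = False
        power <-> busy = False
        ~power & pump = False
          ~power = False
    ((~lock -> ~pump) -> ~busy) | ((pump -> ~power) & ~power) = True
      (~lock -> ~pump) -> ~busy = True
        ~lock -> ~pump = True
          ~lock = True
          ~pump = True
        ~busy = True
      (pump -> ~power) & ~power = False
        pump -> ~power = True
          ~power = False
        ~power = False
  ((busy -> (pump -> busy)) -> ((busy & ~busy) | gpu)) | ~((power | (gpu | lock))) = True
    (busy -> (pump -> busy)) -> ((busy & ~busy) | gpu) = True
      busy -> (pump -> busy) = True
        pump -> busy = True
      (busy & ~busy) | gpu = True
        busy & ~busy = False
          ~busy = True
    ~((power | (gpu | lock))) = False
      power | (gpu | lock) = True
        gpu | lock = True
Both conjuncts True, so the formula holds.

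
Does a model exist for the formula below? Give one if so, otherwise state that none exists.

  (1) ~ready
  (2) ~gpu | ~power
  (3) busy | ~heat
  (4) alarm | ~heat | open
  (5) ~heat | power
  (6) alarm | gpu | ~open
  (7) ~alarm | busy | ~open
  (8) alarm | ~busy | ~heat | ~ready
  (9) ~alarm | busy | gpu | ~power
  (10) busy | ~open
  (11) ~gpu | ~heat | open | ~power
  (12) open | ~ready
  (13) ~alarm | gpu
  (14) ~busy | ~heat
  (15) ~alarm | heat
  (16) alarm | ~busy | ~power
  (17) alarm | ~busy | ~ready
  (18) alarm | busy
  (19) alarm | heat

Unsatisfiable — no assignment works.

Case heat = True:
  (~ready) forces ready = False.
  (busy | ~heat) forces busy = True.
  Clause (~busy | ~heat) is falsified — contradiction.
Case heat = False:
  (~ready) forces ready = False.
  (~alarm | heat) forces alarm = False.
  Clause (alarm | heat) is falsified — contradiction.
Both cases fail, so the formula is unsatisfiable.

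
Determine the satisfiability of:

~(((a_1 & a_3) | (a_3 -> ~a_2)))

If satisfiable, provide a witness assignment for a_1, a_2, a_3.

a_1 = False, a_2 = True, a_3 = True

  ~(((a_1 & a_3) | (a_3 -> ~a_2))) = True
    (a_1 & a_3) | (a_3 -> ~a_2) = False
      a_1 & a_3 = False
      a_3 -> ~a_2 = False
        ~a_2 = False
The formula evaluates to True.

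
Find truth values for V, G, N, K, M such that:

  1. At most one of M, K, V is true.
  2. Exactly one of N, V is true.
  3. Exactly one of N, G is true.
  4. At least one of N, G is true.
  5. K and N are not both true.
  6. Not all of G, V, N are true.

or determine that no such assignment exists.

V=F, G=F, N=T, K=F, M=T

  (1) {M, K, V}: 1 true — at most one ✓
  (2) {N, V}: 1 true — exactly one ✓
  (3) {N, G}: 1 true — exactly one ✓
  (4) {N, G}: 1 true — at least one ✓
  (5) K=F, N=T — not both ✓
  (6) {G, V, N}: 1/3 true — not all ✓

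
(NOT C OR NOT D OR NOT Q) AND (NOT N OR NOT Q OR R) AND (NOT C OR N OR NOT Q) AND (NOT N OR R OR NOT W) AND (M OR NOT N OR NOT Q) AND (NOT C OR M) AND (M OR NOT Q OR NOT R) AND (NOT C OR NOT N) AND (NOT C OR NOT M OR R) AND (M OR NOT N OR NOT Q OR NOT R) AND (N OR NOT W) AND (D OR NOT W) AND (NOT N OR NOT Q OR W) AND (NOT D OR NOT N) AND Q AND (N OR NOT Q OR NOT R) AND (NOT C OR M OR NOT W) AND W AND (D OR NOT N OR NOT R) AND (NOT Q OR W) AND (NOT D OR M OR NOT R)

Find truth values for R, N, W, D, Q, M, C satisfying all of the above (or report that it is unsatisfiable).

Case D = True:
  (NOT D OR NOT N) forces N = False.
  (N OR NOT W) forces W = False.
  Clause (W) is falsified — contradiction.
Case D = False:
  (D OR NOT W) forces W = False.
  Clause (W) is falsified — contradiction.
Both cases fail, so the formula is unsatisfiable.

Unsatisfiable — no assignment works.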